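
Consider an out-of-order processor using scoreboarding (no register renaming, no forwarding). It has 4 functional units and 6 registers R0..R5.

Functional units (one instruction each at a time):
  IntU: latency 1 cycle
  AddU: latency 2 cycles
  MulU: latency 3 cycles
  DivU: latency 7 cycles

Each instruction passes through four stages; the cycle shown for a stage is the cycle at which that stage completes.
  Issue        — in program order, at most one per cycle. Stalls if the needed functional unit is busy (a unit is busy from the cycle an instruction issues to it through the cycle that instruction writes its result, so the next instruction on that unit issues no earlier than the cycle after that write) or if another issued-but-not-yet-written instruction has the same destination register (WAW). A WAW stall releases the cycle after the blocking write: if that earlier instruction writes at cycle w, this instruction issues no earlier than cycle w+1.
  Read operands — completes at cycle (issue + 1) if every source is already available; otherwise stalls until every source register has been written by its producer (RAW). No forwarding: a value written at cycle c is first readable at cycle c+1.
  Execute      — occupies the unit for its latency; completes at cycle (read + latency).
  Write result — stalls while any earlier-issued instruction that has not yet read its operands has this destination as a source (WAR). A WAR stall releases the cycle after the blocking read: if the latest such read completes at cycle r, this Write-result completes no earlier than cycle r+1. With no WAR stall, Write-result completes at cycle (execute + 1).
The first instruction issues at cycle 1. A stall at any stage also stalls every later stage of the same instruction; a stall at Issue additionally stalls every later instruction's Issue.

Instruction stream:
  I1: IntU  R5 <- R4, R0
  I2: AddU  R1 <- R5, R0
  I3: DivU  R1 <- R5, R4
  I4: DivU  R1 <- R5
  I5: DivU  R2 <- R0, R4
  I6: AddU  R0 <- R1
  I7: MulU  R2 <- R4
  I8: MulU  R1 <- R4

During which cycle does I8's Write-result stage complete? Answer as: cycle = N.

t=1  issue I1 (IntU)
t=2  I1 read-ops | issue I2 (AddU)
t=3  I1 finished on IntU
t=4  I1→R5
t=5  I2 read-ops
t=7  I2 finished on AddU
t=8  I2→R1
t=9  issue I3 (DivU)
t=10  I3 read-ops
t=17  I3 finished on DivU
t=18  I3→R1
t=19  issue I4 (DivU)
t=20  I4 read-ops
t=27  I4 finished on DivU
t=28  I4→R1
t=29  issue I5 (DivU)
t=30  I5 read-ops | issue I6 (AddU)
t=31  I6 read-ops
t=33  I6 finished on AddU
t=34  I6→R0
t=37  I5 finished on DivU
t=38  I5→R2
t=39  issue I7 (MulU)
t=40  I7 read-ops
t=43  I7 finished on MulU
t=44  I7→R2
t=45  issue I8 (MulU)
t=46  I8 read-ops
t=49  I8 finished on MulU
t=50  I8→R1

cycle = 50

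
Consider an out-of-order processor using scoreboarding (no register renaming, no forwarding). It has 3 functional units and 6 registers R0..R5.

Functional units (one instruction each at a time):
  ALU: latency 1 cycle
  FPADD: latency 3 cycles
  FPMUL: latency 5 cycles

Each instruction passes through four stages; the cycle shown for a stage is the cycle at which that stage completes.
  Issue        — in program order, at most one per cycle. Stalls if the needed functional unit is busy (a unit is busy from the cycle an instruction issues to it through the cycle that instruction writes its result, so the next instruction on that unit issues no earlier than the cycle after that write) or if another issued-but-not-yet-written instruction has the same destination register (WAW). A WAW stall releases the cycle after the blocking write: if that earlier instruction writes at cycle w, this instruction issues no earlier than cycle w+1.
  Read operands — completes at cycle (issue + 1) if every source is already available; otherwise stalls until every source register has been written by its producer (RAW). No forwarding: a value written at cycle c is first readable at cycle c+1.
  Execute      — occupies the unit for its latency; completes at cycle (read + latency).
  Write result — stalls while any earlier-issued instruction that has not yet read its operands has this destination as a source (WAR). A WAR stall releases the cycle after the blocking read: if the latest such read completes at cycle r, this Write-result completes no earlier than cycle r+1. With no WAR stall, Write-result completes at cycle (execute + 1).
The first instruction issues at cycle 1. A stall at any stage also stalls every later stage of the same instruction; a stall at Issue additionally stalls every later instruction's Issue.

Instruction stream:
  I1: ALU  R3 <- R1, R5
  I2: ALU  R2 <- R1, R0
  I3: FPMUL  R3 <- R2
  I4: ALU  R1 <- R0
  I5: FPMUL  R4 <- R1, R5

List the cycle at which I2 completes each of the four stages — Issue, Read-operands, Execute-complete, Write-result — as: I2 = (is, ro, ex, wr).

I2 = (5, 6, 7, 8)

I1 -> (1, 2, 3, 4)
I2 -> (5, 6, 7, 8)  // struct: ALU busy until I1 writes@4
I3 -> (6, 9, 14, 15)  // RAW R2: wait I2 write@8
I4 -> (9, 10, 11, 12)  // struct: ALU busy until I2 writes@8
I5 -> (16, 17, 22, 23)  // struct: FPMUL busy until I3 writes@15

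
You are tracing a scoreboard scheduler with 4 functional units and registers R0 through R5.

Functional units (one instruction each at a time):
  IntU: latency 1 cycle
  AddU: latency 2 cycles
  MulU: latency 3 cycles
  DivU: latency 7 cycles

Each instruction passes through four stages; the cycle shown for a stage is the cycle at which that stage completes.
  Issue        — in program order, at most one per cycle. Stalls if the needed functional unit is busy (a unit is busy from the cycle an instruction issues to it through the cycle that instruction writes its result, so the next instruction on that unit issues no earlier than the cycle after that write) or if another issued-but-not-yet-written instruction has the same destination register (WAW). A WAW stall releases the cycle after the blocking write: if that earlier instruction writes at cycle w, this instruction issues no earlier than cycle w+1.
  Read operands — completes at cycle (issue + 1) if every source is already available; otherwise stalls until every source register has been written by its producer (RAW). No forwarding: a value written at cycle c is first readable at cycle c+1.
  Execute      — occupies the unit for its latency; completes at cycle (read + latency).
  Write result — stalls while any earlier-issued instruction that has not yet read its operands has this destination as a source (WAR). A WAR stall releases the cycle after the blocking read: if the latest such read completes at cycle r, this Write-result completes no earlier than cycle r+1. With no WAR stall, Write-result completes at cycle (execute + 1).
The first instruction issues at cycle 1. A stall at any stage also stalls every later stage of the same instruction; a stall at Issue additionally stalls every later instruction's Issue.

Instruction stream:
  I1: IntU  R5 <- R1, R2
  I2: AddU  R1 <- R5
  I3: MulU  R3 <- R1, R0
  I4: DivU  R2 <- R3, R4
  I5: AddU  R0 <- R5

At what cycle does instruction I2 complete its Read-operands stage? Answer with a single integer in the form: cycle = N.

c1: I1 issues→IntU
c2: I1 reads · I2 issues→AddU
c3: I1 exec-done · I3 issues→MulU
c4: I1 writes R5 · I4 issues→DivU
c5: I2 reads
c7: I2 exec-done
c8: I2 writes R1
c9: I3 reads · I5 issues→AddU
c10: I5 reads
c12: I3 exec-done · I5 exec-done
c13: I3 writes R3 · I5 writes R0
c14: I4 reads
c21: I4 exec-done
c22: I4 writes R2

cycle = 5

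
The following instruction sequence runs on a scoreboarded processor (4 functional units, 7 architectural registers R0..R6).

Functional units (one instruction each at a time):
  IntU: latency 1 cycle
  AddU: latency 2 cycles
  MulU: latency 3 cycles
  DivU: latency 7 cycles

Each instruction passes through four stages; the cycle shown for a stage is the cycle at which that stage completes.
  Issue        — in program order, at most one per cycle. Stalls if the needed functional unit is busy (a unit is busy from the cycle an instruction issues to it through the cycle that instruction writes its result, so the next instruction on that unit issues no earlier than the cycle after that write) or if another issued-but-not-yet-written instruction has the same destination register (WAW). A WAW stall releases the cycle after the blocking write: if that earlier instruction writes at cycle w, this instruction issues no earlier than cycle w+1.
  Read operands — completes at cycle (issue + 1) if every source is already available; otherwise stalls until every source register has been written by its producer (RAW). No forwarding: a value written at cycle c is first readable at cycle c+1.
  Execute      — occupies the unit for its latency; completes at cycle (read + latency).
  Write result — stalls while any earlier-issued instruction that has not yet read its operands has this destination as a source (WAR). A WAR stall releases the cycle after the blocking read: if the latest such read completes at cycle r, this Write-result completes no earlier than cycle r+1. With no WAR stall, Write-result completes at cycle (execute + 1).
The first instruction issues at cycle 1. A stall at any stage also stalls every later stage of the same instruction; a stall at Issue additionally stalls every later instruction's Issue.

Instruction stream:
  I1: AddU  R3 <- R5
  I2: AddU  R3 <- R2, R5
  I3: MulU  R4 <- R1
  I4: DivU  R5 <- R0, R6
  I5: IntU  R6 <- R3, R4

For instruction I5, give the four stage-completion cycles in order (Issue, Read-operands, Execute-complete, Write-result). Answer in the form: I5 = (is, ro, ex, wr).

I5 = (9, 13, 14, 15)

[I1] 1/2/4/5
[I2] 6/7/9/10  (struct: AddU busy until I1 writes@5)
[I3] 7/8/11/12
[I4] 8/9/16/17
[I5] 9/13/14/15  (RAW R4: wait I3 write@12)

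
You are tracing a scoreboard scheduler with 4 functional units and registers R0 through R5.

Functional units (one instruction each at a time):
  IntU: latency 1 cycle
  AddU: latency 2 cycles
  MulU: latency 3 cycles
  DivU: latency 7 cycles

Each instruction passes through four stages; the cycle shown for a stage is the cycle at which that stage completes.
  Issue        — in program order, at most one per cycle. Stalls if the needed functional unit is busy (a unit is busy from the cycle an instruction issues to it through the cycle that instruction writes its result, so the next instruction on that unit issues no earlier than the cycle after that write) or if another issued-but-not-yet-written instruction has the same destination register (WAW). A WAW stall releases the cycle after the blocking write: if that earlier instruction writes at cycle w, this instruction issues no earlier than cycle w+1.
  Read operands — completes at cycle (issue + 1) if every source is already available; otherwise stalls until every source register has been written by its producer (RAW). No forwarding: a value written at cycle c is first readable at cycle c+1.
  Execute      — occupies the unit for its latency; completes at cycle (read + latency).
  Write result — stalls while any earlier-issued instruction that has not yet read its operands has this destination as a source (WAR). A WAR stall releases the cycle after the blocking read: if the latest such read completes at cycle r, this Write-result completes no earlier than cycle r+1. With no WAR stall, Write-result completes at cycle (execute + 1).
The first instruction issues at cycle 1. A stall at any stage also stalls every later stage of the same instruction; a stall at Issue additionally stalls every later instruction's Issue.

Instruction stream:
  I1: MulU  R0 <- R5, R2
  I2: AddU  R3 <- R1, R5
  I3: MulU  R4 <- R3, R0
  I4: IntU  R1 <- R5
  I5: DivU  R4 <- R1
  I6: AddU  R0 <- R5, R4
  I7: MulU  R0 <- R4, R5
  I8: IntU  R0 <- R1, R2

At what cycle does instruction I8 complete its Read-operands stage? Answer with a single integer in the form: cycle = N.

cycle = 34

I1  is:1  ro:2  ex:5  wr:6
I2  is:2  ro:3  ex:5  wr:6
I3  is:7  ro:8  ex:11  wr:12  — struct: MulU busy until I1 writes@6
I4  is:8  ro:9  ex:10  wr:11
I5  is:13  ro:14  ex:21  wr:22  — WAW R4: wait I3 write@12
I6  is:14  ro:23  ex:25  wr:26  — RAW R4: wait I5 write@22
I7  is:27  ro:28  ex:31  wr:32  — WAW R0: wait I6 write@26
I8  is:33  ro:34  ex:35  wr:36  — WAW R0: wait I7 write@32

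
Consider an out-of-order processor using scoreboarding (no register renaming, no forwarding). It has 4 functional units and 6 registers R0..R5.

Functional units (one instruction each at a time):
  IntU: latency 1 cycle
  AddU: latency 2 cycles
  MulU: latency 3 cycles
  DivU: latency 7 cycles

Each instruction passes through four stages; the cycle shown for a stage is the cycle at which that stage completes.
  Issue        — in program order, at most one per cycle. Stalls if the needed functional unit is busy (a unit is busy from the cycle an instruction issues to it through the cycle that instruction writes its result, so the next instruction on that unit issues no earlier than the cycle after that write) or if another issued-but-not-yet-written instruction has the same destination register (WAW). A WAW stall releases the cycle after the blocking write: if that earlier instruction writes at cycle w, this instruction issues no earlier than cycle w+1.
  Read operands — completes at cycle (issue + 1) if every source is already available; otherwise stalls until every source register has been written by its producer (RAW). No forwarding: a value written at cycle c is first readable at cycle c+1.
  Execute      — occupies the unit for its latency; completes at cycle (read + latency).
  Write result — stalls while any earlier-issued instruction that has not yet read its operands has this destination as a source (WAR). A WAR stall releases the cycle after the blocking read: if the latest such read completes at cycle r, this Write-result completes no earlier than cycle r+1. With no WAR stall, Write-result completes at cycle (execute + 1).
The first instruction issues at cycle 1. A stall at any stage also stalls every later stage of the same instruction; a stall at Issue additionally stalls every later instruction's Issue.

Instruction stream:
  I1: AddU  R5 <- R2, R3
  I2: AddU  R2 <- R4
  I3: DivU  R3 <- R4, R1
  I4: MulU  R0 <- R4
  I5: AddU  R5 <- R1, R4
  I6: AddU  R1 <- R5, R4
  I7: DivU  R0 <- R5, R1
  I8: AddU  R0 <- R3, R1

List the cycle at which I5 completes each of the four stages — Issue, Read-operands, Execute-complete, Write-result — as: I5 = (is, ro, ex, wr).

I5 = (11, 12, 14, 15)

  I1 | 1 | 2 | 4 | 5
  I2 | 6 | 7 | 9 | 10   struct: AddU busy until I1 writes@5
  I3 | 7 | 8 | 15 | 16
  I4 | 8 | 9 | 12 | 13
  I5 | 11 | 12 | 14 | 15   struct: AddU busy until I2 writes@10
  I6 | 16 | 17 | 19 | 20   struct: AddU busy until I5 writes@15
  I7 | 17 | 21 | 28 | 29   RAW R1: wait I6 write@20
  I8 | 30 | 31 | 33 | 34   WAW R0: wait I7 write@29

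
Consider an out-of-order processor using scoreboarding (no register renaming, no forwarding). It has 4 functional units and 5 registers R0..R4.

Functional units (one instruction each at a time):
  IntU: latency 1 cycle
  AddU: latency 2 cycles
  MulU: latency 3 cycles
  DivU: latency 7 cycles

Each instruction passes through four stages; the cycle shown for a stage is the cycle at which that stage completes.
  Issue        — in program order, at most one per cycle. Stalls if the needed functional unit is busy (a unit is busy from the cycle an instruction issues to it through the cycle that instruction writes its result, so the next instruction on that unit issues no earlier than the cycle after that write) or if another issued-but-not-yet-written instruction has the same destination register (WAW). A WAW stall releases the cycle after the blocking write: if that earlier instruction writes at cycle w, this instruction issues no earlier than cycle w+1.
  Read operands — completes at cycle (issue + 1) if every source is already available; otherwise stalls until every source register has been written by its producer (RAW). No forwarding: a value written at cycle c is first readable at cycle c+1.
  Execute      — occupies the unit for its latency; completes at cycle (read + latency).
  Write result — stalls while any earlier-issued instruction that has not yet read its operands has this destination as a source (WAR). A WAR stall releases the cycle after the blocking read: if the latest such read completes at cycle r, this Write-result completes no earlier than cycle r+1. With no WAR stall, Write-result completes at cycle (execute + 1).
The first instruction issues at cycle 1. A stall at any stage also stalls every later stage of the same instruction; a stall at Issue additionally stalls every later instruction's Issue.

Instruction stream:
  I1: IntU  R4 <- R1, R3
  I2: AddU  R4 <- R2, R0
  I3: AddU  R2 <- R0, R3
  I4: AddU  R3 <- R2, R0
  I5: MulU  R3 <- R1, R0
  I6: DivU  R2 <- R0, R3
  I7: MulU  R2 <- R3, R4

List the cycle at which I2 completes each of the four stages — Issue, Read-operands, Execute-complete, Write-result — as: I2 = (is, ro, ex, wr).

I1  is:1  ro:2  ex:3  wr:4
I2  is:5  ro:6  ex:8  wr:9  — WAW R4: wait I1 write@4
I3  is:10  ro:11  ex:13  wr:14  — struct: AddU busy until I2 writes@9
I4  is:15  ro:16  ex:18  wr:19  — struct: AddU busy until I3 writes@14
I5  is:20  ro:21  ex:24  wr:25  — WAW R3: wait I4 write@19
I6  is:21  ro:26  ex:33  wr:34  — RAW R3: wait I5 write@25
I7  is:35  ro:36  ex:39  wr:40  — WAW R2: wait I6 write@34

I2 = (5, 6, 8, 9)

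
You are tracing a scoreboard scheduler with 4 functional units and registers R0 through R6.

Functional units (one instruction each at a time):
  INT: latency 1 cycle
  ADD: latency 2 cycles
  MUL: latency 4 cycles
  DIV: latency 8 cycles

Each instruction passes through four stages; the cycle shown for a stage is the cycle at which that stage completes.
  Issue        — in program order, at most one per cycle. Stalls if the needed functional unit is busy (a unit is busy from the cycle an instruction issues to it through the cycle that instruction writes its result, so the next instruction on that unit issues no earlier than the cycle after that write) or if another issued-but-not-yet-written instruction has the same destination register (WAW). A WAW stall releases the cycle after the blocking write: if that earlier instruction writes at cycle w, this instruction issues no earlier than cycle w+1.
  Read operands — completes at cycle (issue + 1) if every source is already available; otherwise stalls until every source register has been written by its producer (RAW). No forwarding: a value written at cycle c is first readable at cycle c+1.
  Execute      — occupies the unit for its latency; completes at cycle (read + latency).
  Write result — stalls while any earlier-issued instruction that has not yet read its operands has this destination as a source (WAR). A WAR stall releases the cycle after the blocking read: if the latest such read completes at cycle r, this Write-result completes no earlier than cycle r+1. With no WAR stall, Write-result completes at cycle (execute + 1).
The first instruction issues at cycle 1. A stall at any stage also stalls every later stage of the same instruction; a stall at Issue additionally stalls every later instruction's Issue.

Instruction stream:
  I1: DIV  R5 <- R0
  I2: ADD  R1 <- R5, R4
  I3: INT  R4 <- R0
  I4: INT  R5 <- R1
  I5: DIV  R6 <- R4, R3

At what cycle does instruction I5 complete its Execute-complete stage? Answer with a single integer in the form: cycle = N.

  I1 | 1 | 2 | 10 | 11
  I2 | 2 | 12 | 14 | 15   RAW R5: wait I1 write@11
  I3 | 3 | 4 | 5 | 13   WAR R4: wait I2 read@12
  I4 | 14 | 16 | 17 | 18   struct: INT busy until I3 writes@13 · RAW R1: wait I2 write@15
  I5 | 15 | 16 | 24 | 25

cycle = 24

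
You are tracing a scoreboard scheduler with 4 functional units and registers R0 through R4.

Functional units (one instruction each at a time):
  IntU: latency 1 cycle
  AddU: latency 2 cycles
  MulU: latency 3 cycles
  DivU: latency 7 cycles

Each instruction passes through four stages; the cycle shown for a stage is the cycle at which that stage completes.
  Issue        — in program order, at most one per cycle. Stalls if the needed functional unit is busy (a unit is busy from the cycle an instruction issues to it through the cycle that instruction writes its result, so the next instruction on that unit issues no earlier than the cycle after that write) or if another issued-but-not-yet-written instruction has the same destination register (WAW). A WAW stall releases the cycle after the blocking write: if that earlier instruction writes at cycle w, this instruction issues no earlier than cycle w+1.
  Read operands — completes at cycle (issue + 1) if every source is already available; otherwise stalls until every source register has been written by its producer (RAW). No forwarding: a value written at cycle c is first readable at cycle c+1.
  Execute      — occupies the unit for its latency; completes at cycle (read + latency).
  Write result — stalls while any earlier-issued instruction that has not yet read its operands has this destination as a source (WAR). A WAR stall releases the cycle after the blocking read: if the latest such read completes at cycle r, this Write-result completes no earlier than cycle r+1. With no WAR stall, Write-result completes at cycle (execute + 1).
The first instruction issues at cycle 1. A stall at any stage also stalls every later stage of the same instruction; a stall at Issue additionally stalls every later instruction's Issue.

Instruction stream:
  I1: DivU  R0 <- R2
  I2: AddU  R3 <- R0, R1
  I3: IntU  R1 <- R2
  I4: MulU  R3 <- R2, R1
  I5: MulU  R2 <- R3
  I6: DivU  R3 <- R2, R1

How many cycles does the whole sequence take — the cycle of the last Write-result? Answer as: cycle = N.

  I1 | 1 | 2 | 9 | 10
  I2 | 2 | 11 | 13 | 14   RAW R0: wait I1 write@10
  I3 | 3 | 4 | 5 | 12   WAR R1: wait I2 read@11
  I4 | 15 | 16 | 19 | 20   WAW R3: wait I2 write@14
  I5 | 21 | 22 | 25 | 26   struct: MulU busy until I4 writes@20
  I6 | 22 | 27 | 34 | 35   RAW R2: wait I5 write@26

cycle = 35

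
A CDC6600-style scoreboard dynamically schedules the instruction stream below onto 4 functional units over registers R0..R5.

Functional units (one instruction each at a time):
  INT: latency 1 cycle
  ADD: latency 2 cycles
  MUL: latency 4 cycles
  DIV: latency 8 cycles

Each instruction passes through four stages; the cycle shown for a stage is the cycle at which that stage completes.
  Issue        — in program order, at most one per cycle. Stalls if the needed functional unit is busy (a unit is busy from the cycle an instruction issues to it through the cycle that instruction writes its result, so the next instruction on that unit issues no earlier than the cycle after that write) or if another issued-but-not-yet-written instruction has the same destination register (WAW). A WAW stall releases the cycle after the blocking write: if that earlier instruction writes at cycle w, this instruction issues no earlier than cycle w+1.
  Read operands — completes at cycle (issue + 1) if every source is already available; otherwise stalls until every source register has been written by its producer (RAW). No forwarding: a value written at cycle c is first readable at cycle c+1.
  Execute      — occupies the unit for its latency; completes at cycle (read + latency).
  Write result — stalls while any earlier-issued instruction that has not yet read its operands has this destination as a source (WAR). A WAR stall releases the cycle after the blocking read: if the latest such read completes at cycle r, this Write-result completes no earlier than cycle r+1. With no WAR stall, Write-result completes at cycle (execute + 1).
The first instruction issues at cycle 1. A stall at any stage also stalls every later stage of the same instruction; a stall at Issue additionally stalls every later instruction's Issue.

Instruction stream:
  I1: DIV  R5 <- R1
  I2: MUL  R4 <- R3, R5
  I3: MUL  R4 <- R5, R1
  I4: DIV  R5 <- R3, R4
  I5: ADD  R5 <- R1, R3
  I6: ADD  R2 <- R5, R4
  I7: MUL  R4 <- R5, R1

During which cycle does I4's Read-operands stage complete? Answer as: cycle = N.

cycle = 25

I1: IS=1 RO=2 EX=10 WR=11
I2: IS=2 RO=12 EX=16 WR=17  [RAW R5: wait I1 write@11]
I3: IS=18 RO=19 EX=23 WR=24  [struct: MUL busy until I2 writes@17]
I4: IS=19 RO=25 EX=33 WR=34  [RAW R4: wait I3 write@24]
I5: IS=35 RO=36 EX=38 WR=39  [WAW R5: wait I4 write@34]
I6: IS=40 RO=41 EX=43 WR=44  [struct: ADD busy until I5 writes@39]
I7: IS=41 RO=42 EX=46 WR=47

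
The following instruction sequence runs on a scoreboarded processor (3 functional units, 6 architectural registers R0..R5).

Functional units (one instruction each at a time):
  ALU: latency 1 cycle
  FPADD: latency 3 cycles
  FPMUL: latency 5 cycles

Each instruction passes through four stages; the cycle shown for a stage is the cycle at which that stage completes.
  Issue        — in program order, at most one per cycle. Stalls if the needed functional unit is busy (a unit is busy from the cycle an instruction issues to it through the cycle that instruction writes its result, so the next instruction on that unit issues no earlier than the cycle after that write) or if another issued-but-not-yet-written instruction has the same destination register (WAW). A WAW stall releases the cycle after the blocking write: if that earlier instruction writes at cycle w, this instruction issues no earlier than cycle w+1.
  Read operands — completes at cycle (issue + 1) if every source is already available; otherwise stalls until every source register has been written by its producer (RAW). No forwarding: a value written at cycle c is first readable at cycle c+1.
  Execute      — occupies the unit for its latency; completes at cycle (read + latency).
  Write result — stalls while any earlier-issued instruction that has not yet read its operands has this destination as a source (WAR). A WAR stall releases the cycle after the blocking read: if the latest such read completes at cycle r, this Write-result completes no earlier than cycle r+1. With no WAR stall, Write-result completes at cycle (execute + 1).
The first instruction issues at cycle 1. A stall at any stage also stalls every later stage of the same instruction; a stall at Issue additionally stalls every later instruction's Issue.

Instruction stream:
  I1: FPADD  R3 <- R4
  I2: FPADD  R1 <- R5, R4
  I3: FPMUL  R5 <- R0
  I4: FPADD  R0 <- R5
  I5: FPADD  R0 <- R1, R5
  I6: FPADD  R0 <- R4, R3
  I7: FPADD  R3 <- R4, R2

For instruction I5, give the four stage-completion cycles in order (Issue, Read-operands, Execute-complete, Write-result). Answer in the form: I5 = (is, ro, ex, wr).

I5 = (21, 22, 25, 26)

1) issue 1, read 2, done 5, write 6
2) issue 7, read 8, done 11, write 12  <struct: FPADD busy until I1 writes@6>
3) issue 8, read 9, done 14, write 15
4) issue 13, read 16, done 19, write 20  <struct: FPADD busy until I2 writes@12 / RAW R5: wait I3 write@15>
5) issue 21, read 22, done 25, write 26  <struct: FPADD busy until I4 writes@20>
6) issue 27, read 28, done 31, write 32  <struct: FPADD busy until I5 writes@26>
7) issue 33, read 34, done 37, write 38  <struct: FPADD busy until I6 writes@32>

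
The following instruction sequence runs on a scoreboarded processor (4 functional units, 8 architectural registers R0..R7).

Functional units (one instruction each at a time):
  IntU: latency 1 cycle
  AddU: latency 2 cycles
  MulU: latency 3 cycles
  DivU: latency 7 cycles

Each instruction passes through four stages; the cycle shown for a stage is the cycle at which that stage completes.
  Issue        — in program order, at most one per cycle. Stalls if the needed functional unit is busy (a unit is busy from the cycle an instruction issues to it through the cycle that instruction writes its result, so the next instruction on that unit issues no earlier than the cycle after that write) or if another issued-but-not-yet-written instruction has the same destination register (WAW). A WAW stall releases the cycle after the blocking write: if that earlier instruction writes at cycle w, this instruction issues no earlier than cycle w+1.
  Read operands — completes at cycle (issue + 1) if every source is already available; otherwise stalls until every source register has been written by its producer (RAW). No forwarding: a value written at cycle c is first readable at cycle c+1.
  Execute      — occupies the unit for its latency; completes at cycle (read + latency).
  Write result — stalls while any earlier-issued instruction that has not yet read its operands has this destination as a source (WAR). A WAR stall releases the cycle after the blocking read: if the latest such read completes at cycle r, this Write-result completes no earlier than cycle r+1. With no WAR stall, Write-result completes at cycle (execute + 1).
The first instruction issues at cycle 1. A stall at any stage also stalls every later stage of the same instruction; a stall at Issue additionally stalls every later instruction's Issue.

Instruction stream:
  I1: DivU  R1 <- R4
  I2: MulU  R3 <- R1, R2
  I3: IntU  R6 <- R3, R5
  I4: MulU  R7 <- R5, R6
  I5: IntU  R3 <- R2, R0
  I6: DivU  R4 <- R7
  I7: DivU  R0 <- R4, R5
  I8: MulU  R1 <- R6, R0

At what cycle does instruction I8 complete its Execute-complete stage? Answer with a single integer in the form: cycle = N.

cycle = 46

[1] I1 issues→DivU
[2] I1 reads; I2 issues→MulU
[3] I3 issues→IntU
[9] I1 exec-done
[10] I1 writes R1
[11] I2 reads
[14] I2 exec-done
[15] I2 writes R3
[16] I3 reads; I4 issues→MulU
[17] I3 exec-done
[18] I3 writes R6
[19] I4 reads; I5 issues→IntU
[20] I5 reads; I6 issues→DivU
[21] I5 exec-done
[22] I4 exec-done; I5 writes R3
[23] I4 writes R7
[24] I6 reads
[31] I6 exec-done
[32] I6 writes R4
[33] I7 issues→DivU
[34] I7 reads; I8 issues→MulU
[41] I7 exec-done
[42] I7 writes R0
[43] I8 reads
[46] I8 exec-done
[47] I8 writes R1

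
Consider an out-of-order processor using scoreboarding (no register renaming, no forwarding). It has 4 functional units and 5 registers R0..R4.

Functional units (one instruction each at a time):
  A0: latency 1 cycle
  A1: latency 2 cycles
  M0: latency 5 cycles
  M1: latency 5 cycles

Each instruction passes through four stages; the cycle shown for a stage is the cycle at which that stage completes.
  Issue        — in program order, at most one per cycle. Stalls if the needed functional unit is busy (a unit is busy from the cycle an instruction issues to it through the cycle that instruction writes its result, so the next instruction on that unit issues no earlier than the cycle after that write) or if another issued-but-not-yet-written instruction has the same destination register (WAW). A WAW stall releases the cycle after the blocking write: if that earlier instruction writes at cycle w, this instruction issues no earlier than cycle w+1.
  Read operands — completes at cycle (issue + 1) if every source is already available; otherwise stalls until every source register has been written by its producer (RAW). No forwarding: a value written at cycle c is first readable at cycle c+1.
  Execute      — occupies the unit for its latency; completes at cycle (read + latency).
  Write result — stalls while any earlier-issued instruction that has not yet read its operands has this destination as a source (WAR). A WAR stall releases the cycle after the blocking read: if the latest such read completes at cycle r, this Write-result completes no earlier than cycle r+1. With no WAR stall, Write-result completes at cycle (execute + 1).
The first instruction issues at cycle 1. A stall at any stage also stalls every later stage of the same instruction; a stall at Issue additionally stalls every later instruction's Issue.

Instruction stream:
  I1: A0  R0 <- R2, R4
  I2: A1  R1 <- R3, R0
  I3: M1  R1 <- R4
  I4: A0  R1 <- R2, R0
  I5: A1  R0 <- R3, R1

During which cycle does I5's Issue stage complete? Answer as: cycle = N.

I1 -> (1, 2, 3, 4)
I2 -> (2, 5, 7, 8)  // RAW R0: wait I1 write@4
I3 -> (9, 10, 15, 16)  // WAW R1: wait I2 write@8
I4 -> (17, 18, 19, 20)  // WAW R1: wait I3 write@16
I5 -> (18, 21, 23, 24)  // RAW R1: wait I4 write@20

cycle = 18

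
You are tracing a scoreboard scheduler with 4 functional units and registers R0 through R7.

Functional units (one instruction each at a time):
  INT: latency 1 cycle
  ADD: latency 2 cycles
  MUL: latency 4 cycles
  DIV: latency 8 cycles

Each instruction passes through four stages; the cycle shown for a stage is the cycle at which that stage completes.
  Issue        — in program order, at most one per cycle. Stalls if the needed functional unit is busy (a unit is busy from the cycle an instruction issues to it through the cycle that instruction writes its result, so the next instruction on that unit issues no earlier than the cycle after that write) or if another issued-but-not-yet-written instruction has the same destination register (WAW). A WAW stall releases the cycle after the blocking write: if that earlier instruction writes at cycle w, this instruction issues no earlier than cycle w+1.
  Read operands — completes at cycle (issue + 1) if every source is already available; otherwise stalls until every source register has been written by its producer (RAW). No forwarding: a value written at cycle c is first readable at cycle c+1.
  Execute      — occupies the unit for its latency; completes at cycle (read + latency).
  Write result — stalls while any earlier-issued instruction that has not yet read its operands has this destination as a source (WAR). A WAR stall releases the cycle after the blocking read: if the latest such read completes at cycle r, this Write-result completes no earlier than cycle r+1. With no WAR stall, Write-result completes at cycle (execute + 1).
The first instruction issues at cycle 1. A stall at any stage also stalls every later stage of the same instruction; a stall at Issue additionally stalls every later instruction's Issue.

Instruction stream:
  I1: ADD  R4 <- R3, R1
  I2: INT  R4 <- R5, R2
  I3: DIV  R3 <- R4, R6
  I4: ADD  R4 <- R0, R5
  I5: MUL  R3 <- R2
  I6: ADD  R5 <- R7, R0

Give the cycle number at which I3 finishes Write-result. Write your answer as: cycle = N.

[I1] 1/2/4/5
[I2] 6/7/8/9  (WAW R4: wait I1 write@5)
[I3] 7/10/18/19  (RAW R4: wait I2 write@9)
[I4] 10/11/13/14  (WAW R4: wait I2 write@9)
[I5] 20/21/25/26  (WAW R3: wait I3 write@19)
[I6] 21/22/24/25

cycle = 19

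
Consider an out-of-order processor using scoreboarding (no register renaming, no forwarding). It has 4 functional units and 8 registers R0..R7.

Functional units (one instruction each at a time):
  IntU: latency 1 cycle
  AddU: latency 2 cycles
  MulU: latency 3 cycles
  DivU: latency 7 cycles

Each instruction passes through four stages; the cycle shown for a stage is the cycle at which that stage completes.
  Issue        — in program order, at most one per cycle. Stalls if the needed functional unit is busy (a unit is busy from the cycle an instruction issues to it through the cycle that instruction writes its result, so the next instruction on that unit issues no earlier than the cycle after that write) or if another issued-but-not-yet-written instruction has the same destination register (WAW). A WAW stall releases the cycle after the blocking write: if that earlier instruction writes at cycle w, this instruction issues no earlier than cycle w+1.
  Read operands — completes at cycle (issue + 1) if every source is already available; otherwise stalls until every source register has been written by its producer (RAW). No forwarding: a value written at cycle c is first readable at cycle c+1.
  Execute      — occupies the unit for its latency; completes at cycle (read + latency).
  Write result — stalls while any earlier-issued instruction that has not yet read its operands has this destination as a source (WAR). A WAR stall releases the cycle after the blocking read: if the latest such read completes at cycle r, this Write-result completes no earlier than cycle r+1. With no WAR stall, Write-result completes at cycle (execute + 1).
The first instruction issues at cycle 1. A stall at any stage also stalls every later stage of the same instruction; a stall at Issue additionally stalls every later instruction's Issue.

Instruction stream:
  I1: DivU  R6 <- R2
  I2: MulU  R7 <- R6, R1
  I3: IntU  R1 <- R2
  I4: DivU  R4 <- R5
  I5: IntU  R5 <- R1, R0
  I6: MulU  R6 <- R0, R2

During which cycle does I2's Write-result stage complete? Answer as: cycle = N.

cycle = 15

  I1 | 1 | 2 | 9 | 10
  I2 | 2 | 11 | 14 | 15   RAW R6: wait I1 write@10
  I3 | 3 | 4 | 5 | 12   WAR R1: wait I2 read@11
  I4 | 11 | 12 | 19 | 20   struct: DivU busy until I1 writes@10
  I5 | 13 | 14 | 15 | 16   struct: IntU busy until I3 writes@12
  I6 | 16 | 17 | 20 | 21   struct: MulU busy until I2 writes@15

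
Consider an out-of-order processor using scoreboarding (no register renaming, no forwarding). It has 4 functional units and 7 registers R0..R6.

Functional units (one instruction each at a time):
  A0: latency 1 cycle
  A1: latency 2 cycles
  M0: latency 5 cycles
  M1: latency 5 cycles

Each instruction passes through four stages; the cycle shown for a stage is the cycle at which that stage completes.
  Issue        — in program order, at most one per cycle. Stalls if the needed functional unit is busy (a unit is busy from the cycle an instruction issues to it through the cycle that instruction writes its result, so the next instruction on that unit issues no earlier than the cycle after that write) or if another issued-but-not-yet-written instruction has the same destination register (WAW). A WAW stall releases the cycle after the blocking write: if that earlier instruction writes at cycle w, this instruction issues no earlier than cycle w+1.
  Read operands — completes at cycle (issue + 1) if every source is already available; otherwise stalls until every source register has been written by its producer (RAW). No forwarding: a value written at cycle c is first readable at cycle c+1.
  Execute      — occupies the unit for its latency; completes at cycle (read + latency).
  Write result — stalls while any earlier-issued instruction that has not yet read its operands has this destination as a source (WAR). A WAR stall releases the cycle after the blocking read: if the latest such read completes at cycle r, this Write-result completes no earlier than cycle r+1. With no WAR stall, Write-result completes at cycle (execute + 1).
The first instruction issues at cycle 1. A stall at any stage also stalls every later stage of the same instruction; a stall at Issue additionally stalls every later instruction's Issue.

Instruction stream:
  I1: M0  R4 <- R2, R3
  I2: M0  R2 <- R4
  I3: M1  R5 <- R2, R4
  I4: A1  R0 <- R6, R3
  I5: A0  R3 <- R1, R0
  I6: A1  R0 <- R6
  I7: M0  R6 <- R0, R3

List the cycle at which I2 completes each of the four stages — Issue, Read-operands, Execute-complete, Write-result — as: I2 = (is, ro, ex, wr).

I2 = (9, 10, 15, 16)

  I1 | 1 | 2 | 7 | 8
  I2 | 9 | 10 | 15 | 16   struct: M0 busy until I1 writes@8
  I3 | 10 | 17 | 22 | 23   RAW R2: wait I2 write@16
  I4 | 11 | 12 | 14 | 15
  I5 | 12 | 16 | 17 | 18   RAW R0: wait I4 write@15
  I6 | 16 | 17 | 19 | 20   struct: A1 busy until I4 writes@15
  I7 | 17 | 21 | 26 | 27   RAW R0: wait I6 write@20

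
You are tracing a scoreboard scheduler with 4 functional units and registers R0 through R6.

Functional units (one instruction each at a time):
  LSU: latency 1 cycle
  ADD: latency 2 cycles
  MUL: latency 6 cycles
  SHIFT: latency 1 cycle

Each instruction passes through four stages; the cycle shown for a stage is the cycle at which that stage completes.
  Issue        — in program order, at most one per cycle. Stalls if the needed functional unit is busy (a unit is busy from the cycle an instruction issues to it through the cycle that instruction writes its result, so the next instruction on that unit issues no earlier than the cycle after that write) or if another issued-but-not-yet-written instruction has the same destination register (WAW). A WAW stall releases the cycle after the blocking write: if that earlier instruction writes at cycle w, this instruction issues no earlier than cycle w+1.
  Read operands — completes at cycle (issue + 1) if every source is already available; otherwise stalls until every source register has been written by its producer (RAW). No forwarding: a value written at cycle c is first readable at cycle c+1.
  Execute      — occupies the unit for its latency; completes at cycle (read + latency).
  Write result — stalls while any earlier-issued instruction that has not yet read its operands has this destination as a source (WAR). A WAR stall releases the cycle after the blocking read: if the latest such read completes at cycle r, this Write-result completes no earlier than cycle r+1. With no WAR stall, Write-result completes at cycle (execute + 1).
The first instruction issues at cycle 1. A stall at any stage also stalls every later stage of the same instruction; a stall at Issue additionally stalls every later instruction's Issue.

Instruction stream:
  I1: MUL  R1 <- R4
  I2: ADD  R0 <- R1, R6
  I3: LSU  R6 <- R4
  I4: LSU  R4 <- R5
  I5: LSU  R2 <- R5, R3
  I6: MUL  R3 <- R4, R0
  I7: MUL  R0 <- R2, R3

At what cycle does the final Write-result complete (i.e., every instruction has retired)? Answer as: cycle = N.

cycle = 34

I1  is:1  ro:2  ex:8  wr:9
I2  is:2  ro:10  ex:12  wr:13  — RAW R1: wait I1 write@9
I3  is:3  ro:4  ex:5  wr:11  — WAR R6: wait I2 read@10
I4  is:12  ro:13  ex:14  wr:15  — struct: LSU busy until I3 writes@11
I5  is:16  ro:17  ex:18  wr:19  — struct: LSU busy until I4 writes@15
I6  is:17  ro:18  ex:24  wr:25
I7  is:26  ro:27  ex:33  wr:34  — struct: MUL busy until I6 writes@25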